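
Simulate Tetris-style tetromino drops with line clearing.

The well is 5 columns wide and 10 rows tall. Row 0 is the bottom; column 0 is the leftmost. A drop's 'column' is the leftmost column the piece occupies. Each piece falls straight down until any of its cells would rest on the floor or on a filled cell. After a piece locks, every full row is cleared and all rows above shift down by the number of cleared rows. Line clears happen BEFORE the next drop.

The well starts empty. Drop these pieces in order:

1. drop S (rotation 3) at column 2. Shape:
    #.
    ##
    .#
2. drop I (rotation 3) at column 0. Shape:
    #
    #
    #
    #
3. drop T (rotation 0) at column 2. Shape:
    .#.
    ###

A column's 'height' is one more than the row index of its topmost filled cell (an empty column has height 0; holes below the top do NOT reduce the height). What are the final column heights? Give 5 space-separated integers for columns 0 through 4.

Answer: 4 0 4 5 4

Derivation:
Drop 1: S rot3 at col 2 lands with bottom-row=0; cleared 0 line(s) (total 0); column heights now [0 0 3 2 0], max=3
Drop 2: I rot3 at col 0 lands with bottom-row=0; cleared 0 line(s) (total 0); column heights now [4 0 3 2 0], max=4
Drop 3: T rot0 at col 2 lands with bottom-row=3; cleared 0 line(s) (total 0); column heights now [4 0 4 5 4], max=5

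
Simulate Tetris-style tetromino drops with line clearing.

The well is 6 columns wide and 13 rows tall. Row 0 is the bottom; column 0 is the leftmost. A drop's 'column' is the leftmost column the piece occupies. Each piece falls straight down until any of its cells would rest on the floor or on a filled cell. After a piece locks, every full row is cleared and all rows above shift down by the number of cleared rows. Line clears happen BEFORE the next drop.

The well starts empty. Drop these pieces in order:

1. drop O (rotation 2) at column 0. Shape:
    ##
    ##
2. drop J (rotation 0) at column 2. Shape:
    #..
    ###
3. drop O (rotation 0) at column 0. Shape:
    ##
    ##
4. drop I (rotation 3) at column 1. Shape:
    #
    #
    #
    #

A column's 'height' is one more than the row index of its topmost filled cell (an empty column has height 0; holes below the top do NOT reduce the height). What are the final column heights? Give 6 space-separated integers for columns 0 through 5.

Drop 1: O rot2 at col 0 lands with bottom-row=0; cleared 0 line(s) (total 0); column heights now [2 2 0 0 0 0], max=2
Drop 2: J rot0 at col 2 lands with bottom-row=0; cleared 0 line(s) (total 0); column heights now [2 2 2 1 1 0], max=2
Drop 3: O rot0 at col 0 lands with bottom-row=2; cleared 0 line(s) (total 0); column heights now [4 4 2 1 1 0], max=4
Drop 4: I rot3 at col 1 lands with bottom-row=4; cleared 0 line(s) (total 0); column heights now [4 8 2 1 1 0], max=8

Answer: 4 8 2 1 1 0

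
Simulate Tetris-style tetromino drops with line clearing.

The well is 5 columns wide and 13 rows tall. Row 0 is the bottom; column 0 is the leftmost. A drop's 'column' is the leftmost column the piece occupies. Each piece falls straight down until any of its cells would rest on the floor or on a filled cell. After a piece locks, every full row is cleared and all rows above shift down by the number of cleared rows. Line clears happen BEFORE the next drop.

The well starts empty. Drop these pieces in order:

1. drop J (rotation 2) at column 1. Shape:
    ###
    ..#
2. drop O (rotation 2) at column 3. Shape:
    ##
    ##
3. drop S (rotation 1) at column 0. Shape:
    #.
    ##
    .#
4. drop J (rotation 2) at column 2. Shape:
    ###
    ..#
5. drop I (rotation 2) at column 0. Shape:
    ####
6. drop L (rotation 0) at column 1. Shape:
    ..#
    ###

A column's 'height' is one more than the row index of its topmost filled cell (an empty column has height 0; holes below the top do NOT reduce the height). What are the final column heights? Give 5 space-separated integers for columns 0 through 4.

Drop 1: J rot2 at col 1 lands with bottom-row=0; cleared 0 line(s) (total 0); column heights now [0 2 2 2 0], max=2
Drop 2: O rot2 at col 3 lands with bottom-row=2; cleared 0 line(s) (total 0); column heights now [0 2 2 4 4], max=4
Drop 3: S rot1 at col 0 lands with bottom-row=2; cleared 0 line(s) (total 0); column heights now [5 4 2 4 4], max=5
Drop 4: J rot2 at col 2 lands with bottom-row=4; cleared 0 line(s) (total 0); column heights now [5 4 6 6 6], max=6
Drop 5: I rot2 at col 0 lands with bottom-row=6; cleared 0 line(s) (total 0); column heights now [7 7 7 7 6], max=7
Drop 6: L rot0 at col 1 lands with bottom-row=7; cleared 0 line(s) (total 0); column heights now [7 8 8 9 6], max=9

Answer: 7 8 8 9 6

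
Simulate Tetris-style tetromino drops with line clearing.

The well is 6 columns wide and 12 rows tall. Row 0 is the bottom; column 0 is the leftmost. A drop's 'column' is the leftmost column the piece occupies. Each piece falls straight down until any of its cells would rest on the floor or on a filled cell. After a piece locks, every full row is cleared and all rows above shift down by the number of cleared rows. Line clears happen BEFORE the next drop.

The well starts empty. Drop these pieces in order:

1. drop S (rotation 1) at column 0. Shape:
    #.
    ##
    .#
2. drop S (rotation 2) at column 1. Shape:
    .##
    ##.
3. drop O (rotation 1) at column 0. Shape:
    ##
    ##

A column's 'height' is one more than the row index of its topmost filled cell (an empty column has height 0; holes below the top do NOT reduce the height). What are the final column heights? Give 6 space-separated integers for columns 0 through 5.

Answer: 5 5 4 4 0 0

Derivation:
Drop 1: S rot1 at col 0 lands with bottom-row=0; cleared 0 line(s) (total 0); column heights now [3 2 0 0 0 0], max=3
Drop 2: S rot2 at col 1 lands with bottom-row=2; cleared 0 line(s) (total 0); column heights now [3 3 4 4 0 0], max=4
Drop 3: O rot1 at col 0 lands with bottom-row=3; cleared 0 line(s) (total 0); column heights now [5 5 4 4 0 0], max=5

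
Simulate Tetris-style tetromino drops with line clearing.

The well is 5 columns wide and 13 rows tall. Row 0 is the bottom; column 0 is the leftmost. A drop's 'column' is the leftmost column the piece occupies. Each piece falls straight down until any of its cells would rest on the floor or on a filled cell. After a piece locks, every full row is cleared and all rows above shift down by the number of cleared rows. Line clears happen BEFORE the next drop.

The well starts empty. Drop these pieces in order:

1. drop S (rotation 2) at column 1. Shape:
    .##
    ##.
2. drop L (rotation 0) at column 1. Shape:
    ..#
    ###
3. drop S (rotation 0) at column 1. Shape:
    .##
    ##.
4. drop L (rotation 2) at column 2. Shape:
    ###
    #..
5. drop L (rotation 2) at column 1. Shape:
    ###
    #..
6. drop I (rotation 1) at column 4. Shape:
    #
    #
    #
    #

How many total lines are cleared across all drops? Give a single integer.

Answer: 0

Derivation:
Drop 1: S rot2 at col 1 lands with bottom-row=0; cleared 0 line(s) (total 0); column heights now [0 1 2 2 0], max=2
Drop 2: L rot0 at col 1 lands with bottom-row=2; cleared 0 line(s) (total 0); column heights now [0 3 3 4 0], max=4
Drop 3: S rot0 at col 1 lands with bottom-row=3; cleared 0 line(s) (total 0); column heights now [0 4 5 5 0], max=5
Drop 4: L rot2 at col 2 lands with bottom-row=5; cleared 0 line(s) (total 0); column heights now [0 4 7 7 7], max=7
Drop 5: L rot2 at col 1 lands with bottom-row=6; cleared 0 line(s) (total 0); column heights now [0 8 8 8 7], max=8
Drop 6: I rot1 at col 4 lands with bottom-row=7; cleared 0 line(s) (total 0); column heights now [0 8 8 8 11], max=11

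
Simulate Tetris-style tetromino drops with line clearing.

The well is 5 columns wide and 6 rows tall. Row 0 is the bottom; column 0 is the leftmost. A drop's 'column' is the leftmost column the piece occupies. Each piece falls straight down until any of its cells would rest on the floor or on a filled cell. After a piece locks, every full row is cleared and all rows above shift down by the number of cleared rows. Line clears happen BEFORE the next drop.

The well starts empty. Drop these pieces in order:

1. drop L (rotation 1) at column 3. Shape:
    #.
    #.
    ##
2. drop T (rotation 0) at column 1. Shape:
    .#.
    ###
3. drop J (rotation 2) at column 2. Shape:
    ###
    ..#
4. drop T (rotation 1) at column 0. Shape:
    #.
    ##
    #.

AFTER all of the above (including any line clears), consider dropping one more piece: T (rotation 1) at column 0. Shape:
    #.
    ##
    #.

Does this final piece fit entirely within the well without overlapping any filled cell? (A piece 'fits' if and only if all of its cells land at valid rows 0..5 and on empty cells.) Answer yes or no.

Answer: no

Derivation:
Drop 1: L rot1 at col 3 lands with bottom-row=0; cleared 0 line(s) (total 0); column heights now [0 0 0 3 1], max=3
Drop 2: T rot0 at col 1 lands with bottom-row=3; cleared 0 line(s) (total 0); column heights now [0 4 5 4 1], max=5
Drop 3: J rot2 at col 2 lands with bottom-row=4; cleared 0 line(s) (total 0); column heights now [0 4 6 6 6], max=6
Drop 4: T rot1 at col 0 lands with bottom-row=3; cleared 0 line(s) (total 0); column heights now [6 5 6 6 6], max=6
Test piece T rot1 at col 0 (width 2): heights before test = [6 5 6 6 6]; fits = False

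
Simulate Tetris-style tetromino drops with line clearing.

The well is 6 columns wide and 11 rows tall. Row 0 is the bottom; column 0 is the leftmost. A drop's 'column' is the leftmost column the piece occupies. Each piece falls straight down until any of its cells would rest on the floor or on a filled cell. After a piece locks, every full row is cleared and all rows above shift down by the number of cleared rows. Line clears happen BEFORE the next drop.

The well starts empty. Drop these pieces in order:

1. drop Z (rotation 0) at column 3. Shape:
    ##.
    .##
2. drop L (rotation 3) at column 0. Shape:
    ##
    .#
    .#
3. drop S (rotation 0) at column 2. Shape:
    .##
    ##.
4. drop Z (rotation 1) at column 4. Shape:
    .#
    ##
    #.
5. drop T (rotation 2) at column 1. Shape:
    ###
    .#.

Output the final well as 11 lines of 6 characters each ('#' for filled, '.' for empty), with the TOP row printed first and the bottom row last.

Drop 1: Z rot0 at col 3 lands with bottom-row=0; cleared 0 line(s) (total 0); column heights now [0 0 0 2 2 1], max=2
Drop 2: L rot3 at col 0 lands with bottom-row=0; cleared 0 line(s) (total 0); column heights now [3 3 0 2 2 1], max=3
Drop 3: S rot0 at col 2 lands with bottom-row=2; cleared 0 line(s) (total 0); column heights now [3 3 3 4 4 1], max=4
Drop 4: Z rot1 at col 4 lands with bottom-row=4; cleared 0 line(s) (total 0); column heights now [3 3 3 4 6 7], max=7
Drop 5: T rot2 at col 1 lands with bottom-row=3; cleared 0 line(s) (total 0); column heights now [3 5 5 5 6 7], max=7

Answer: ......
......
......
......
.....#
....##
.####.
..###.
####..
.#.##.
.#..##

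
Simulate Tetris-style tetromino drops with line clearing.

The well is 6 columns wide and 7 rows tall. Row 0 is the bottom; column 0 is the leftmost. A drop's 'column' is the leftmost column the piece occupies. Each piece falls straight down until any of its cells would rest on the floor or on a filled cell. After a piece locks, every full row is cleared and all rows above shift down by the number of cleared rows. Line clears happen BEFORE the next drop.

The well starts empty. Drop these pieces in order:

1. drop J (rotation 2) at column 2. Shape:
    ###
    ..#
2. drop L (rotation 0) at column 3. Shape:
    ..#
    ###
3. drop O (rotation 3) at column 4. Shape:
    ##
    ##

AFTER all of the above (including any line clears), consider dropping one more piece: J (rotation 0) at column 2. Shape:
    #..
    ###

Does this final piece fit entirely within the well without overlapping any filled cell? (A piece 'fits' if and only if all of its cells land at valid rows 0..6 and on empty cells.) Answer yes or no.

Drop 1: J rot2 at col 2 lands with bottom-row=0; cleared 0 line(s) (total 0); column heights now [0 0 2 2 2 0], max=2
Drop 2: L rot0 at col 3 lands with bottom-row=2; cleared 0 line(s) (total 0); column heights now [0 0 2 3 3 4], max=4
Drop 3: O rot3 at col 4 lands with bottom-row=4; cleared 0 line(s) (total 0); column heights now [0 0 2 3 6 6], max=6
Test piece J rot0 at col 2 (width 3): heights before test = [0 0 2 3 6 6]; fits = False

Answer: no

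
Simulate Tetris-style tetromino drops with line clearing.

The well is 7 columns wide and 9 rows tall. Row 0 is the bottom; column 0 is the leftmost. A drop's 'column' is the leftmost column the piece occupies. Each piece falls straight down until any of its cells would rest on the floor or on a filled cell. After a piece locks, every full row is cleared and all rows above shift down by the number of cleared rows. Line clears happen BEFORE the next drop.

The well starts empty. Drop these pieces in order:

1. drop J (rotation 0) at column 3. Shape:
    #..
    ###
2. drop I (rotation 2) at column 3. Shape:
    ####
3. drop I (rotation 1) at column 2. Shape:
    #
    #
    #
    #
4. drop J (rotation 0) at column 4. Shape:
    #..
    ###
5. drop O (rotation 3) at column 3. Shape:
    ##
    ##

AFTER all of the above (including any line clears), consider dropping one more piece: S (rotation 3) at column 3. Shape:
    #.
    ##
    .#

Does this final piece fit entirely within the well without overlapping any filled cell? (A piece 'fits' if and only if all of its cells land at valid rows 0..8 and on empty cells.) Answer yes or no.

Drop 1: J rot0 at col 3 lands with bottom-row=0; cleared 0 line(s) (total 0); column heights now [0 0 0 2 1 1 0], max=2
Drop 2: I rot2 at col 3 lands with bottom-row=2; cleared 0 line(s) (total 0); column heights now [0 0 0 3 3 3 3], max=3
Drop 3: I rot1 at col 2 lands with bottom-row=0; cleared 0 line(s) (total 0); column heights now [0 0 4 3 3 3 3], max=4
Drop 4: J rot0 at col 4 lands with bottom-row=3; cleared 0 line(s) (total 0); column heights now [0 0 4 3 5 4 4], max=5
Drop 5: O rot3 at col 3 lands with bottom-row=5; cleared 0 line(s) (total 0); column heights now [0 0 4 7 7 4 4], max=7
Test piece S rot3 at col 3 (width 2): heights before test = [0 0 4 7 7 4 4]; fits = False

Answer: no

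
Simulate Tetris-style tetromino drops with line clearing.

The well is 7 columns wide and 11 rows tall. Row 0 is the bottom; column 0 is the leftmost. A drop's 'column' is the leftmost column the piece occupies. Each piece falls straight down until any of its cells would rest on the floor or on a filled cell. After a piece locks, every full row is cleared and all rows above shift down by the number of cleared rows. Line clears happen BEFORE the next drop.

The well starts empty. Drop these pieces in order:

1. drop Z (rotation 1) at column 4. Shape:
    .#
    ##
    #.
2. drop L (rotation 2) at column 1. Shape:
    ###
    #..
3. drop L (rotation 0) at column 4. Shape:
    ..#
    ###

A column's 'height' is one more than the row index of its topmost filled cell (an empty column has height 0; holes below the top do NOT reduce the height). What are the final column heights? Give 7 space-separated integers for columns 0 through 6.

Answer: 0 2 2 2 4 4 5

Derivation:
Drop 1: Z rot1 at col 4 lands with bottom-row=0; cleared 0 line(s) (total 0); column heights now [0 0 0 0 2 3 0], max=3
Drop 2: L rot2 at col 1 lands with bottom-row=0; cleared 0 line(s) (total 0); column heights now [0 2 2 2 2 3 0], max=3
Drop 3: L rot0 at col 4 lands with bottom-row=3; cleared 0 line(s) (total 0); column heights now [0 2 2 2 4 4 5], max=5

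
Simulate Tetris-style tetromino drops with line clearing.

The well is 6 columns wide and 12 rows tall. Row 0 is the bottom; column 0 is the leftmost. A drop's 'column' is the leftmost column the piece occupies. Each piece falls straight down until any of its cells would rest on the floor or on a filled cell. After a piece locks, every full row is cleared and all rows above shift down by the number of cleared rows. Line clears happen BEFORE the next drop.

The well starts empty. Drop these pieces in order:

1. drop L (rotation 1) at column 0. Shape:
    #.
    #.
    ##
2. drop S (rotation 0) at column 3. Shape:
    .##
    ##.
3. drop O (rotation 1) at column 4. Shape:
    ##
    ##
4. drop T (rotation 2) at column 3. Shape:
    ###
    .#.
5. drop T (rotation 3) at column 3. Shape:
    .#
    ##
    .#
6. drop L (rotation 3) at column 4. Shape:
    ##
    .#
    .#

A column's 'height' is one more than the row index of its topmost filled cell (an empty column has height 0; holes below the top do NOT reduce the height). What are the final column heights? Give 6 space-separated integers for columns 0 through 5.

Drop 1: L rot1 at col 0 lands with bottom-row=0; cleared 0 line(s) (total 0); column heights now [3 1 0 0 0 0], max=3
Drop 2: S rot0 at col 3 lands with bottom-row=0; cleared 0 line(s) (total 0); column heights now [3 1 0 1 2 2], max=3
Drop 3: O rot1 at col 4 lands with bottom-row=2; cleared 0 line(s) (total 0); column heights now [3 1 0 1 4 4], max=4
Drop 4: T rot2 at col 3 lands with bottom-row=4; cleared 0 line(s) (total 0); column heights now [3 1 0 6 6 6], max=6
Drop 5: T rot3 at col 3 lands with bottom-row=6; cleared 0 line(s) (total 0); column heights now [3 1 0 8 9 6], max=9
Drop 6: L rot3 at col 4 lands with bottom-row=7; cleared 0 line(s) (total 0); column heights now [3 1 0 8 10 10], max=10

Answer: 3 1 0 8 10 10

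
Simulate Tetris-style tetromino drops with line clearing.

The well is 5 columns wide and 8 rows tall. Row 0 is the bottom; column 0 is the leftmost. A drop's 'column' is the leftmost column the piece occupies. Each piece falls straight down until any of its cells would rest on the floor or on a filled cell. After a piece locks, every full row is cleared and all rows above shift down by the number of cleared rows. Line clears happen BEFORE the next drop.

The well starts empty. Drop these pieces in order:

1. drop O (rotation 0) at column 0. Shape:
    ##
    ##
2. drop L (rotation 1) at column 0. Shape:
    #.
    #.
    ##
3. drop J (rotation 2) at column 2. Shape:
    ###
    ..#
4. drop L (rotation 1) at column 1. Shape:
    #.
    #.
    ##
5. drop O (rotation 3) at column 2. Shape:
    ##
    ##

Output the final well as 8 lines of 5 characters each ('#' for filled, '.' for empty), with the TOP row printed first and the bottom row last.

Drop 1: O rot0 at col 0 lands with bottom-row=0; cleared 0 line(s) (total 0); column heights now [2 2 0 0 0], max=2
Drop 2: L rot1 at col 0 lands with bottom-row=2; cleared 0 line(s) (total 0); column heights now [5 3 0 0 0], max=5
Drop 3: J rot2 at col 2 lands with bottom-row=0; cleared 1 line(s) (total 1); column heights now [4 2 0 0 1], max=4
Drop 4: L rot1 at col 1 lands with bottom-row=2; cleared 0 line(s) (total 1); column heights now [4 5 3 0 1], max=5
Drop 5: O rot3 at col 2 lands with bottom-row=3; cleared 0 line(s) (total 1); column heights now [4 5 5 5 1], max=5

Answer: .....
.....
.....
.###.
####.
###..
##...
##..#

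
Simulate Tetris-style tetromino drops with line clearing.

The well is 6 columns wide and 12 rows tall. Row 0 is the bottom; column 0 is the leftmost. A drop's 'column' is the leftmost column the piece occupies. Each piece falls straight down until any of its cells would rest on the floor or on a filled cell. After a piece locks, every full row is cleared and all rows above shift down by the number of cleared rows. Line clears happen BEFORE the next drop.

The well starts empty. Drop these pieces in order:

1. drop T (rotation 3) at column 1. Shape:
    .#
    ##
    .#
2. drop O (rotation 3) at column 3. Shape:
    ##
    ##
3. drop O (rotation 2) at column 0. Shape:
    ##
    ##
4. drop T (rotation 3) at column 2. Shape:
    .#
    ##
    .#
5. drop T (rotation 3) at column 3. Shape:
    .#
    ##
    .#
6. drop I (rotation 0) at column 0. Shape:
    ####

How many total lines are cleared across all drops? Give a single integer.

Drop 1: T rot3 at col 1 lands with bottom-row=0; cleared 0 line(s) (total 0); column heights now [0 2 3 0 0 0], max=3
Drop 2: O rot3 at col 3 lands with bottom-row=0; cleared 0 line(s) (total 0); column heights now [0 2 3 2 2 0], max=3
Drop 3: O rot2 at col 0 lands with bottom-row=2; cleared 0 line(s) (total 0); column heights now [4 4 3 2 2 0], max=4
Drop 4: T rot3 at col 2 lands with bottom-row=2; cleared 0 line(s) (total 0); column heights now [4 4 4 5 2 0], max=5
Drop 5: T rot3 at col 3 lands with bottom-row=4; cleared 0 line(s) (total 0); column heights now [4 4 4 6 7 0], max=7
Drop 6: I rot0 at col 0 lands with bottom-row=6; cleared 0 line(s) (total 0); column heights now [7 7 7 7 7 0], max=7

Answer: 0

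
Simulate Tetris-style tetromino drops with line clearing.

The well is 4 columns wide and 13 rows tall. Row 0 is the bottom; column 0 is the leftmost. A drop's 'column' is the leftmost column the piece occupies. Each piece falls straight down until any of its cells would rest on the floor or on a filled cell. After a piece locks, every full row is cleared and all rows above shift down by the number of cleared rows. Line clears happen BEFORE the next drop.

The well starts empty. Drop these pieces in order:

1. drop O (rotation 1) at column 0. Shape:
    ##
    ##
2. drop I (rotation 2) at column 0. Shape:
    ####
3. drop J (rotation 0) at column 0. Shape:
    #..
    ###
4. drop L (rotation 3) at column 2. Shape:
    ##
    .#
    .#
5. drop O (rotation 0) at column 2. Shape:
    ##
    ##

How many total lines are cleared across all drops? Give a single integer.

Drop 1: O rot1 at col 0 lands with bottom-row=0; cleared 0 line(s) (total 0); column heights now [2 2 0 0], max=2
Drop 2: I rot2 at col 0 lands with bottom-row=2; cleared 1 line(s) (total 1); column heights now [2 2 0 0], max=2
Drop 3: J rot0 at col 0 lands with bottom-row=2; cleared 0 line(s) (total 1); column heights now [4 3 3 0], max=4
Drop 4: L rot3 at col 2 lands with bottom-row=1; cleared 1 line(s) (total 2); column heights now [3 2 3 3], max=3
Drop 5: O rot0 at col 2 lands with bottom-row=3; cleared 0 line(s) (total 2); column heights now [3 2 5 5], max=5

Answer: 2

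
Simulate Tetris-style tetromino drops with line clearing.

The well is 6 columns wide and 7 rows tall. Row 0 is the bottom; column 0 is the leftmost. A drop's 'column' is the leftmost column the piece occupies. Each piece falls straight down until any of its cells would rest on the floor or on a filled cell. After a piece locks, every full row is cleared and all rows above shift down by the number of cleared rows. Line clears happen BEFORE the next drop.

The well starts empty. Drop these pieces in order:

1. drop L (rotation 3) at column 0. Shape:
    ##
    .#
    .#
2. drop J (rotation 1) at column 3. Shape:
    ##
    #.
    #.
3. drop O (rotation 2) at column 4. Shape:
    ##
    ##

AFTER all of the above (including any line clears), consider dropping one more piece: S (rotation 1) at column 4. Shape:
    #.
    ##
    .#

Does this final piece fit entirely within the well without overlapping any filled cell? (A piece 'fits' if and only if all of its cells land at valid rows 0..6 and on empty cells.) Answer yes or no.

Answer: no

Derivation:
Drop 1: L rot3 at col 0 lands with bottom-row=0; cleared 0 line(s) (total 0); column heights now [3 3 0 0 0 0], max=3
Drop 2: J rot1 at col 3 lands with bottom-row=0; cleared 0 line(s) (total 0); column heights now [3 3 0 3 3 0], max=3
Drop 3: O rot2 at col 4 lands with bottom-row=3; cleared 0 line(s) (total 0); column heights now [3 3 0 3 5 5], max=5
Test piece S rot1 at col 4 (width 2): heights before test = [3 3 0 3 5 5]; fits = False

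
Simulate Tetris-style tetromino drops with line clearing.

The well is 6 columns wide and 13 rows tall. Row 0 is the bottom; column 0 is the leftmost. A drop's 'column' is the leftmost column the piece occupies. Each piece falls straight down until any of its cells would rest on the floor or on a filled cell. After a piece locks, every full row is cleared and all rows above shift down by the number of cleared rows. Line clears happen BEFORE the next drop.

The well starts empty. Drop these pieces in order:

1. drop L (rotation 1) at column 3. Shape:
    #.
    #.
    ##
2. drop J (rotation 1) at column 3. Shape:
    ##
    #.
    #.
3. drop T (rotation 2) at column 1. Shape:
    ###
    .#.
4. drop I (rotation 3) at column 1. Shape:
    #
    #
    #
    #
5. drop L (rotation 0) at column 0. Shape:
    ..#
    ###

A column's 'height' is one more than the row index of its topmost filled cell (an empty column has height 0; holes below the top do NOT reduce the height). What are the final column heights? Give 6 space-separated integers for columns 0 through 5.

Drop 1: L rot1 at col 3 lands with bottom-row=0; cleared 0 line(s) (total 0); column heights now [0 0 0 3 1 0], max=3
Drop 2: J rot1 at col 3 lands with bottom-row=3; cleared 0 line(s) (total 0); column heights now [0 0 0 6 6 0], max=6
Drop 3: T rot2 at col 1 lands with bottom-row=5; cleared 0 line(s) (total 0); column heights now [0 7 7 7 6 0], max=7
Drop 4: I rot3 at col 1 lands with bottom-row=7; cleared 0 line(s) (total 0); column heights now [0 11 7 7 6 0], max=11
Drop 5: L rot0 at col 0 lands with bottom-row=11; cleared 0 line(s) (total 0); column heights now [12 12 13 7 6 0], max=13

Answer: 12 12 13 7 6 0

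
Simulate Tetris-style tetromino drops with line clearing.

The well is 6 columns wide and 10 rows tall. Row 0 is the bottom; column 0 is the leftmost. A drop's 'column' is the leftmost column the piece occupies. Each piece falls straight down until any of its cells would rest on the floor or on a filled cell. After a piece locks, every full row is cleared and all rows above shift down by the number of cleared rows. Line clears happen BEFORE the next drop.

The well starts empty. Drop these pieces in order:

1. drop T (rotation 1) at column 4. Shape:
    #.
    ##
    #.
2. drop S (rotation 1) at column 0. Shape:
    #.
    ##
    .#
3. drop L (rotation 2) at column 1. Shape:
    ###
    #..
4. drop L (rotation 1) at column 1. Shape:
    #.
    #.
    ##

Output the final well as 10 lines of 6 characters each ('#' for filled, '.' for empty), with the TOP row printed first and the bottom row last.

Drop 1: T rot1 at col 4 lands with bottom-row=0; cleared 0 line(s) (total 0); column heights now [0 0 0 0 3 2], max=3
Drop 2: S rot1 at col 0 lands with bottom-row=0; cleared 0 line(s) (total 0); column heights now [3 2 0 0 3 2], max=3
Drop 3: L rot2 at col 1 lands with bottom-row=2; cleared 0 line(s) (total 0); column heights now [3 4 4 4 3 2], max=4
Drop 4: L rot1 at col 1 lands with bottom-row=4; cleared 0 line(s) (total 0); column heights now [3 7 5 4 3 2], max=7

Answer: ......
......
......
.#....
.#....
.##...
.###..
##..#.
##..##
.#..#.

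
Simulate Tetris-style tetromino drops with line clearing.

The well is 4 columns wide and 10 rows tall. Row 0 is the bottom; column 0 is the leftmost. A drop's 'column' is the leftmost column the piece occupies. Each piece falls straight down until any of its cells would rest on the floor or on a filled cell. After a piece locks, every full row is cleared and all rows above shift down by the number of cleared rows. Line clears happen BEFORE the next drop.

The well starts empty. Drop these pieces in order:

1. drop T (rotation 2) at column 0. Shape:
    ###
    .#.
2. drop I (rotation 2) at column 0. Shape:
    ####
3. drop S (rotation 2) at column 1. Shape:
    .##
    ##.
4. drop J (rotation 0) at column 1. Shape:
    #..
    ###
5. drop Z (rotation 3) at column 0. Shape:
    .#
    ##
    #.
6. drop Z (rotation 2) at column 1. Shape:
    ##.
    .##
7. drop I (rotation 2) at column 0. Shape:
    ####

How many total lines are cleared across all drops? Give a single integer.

Drop 1: T rot2 at col 0 lands with bottom-row=0; cleared 0 line(s) (total 0); column heights now [2 2 2 0], max=2
Drop 2: I rot2 at col 0 lands with bottom-row=2; cleared 1 line(s) (total 1); column heights now [2 2 2 0], max=2
Drop 3: S rot2 at col 1 lands with bottom-row=2; cleared 0 line(s) (total 1); column heights now [2 3 4 4], max=4
Drop 4: J rot0 at col 1 lands with bottom-row=4; cleared 0 line(s) (total 1); column heights now [2 6 5 5], max=6
Drop 5: Z rot3 at col 0 lands with bottom-row=5; cleared 0 line(s) (total 1); column heights now [7 8 5 5], max=8
Drop 6: Z rot2 at col 1 lands with bottom-row=7; cleared 0 line(s) (total 1); column heights now [7 9 9 8], max=9
Drop 7: I rot2 at col 0 lands with bottom-row=9; cleared 1 line(s) (total 2); column heights now [7 9 9 8], max=9

Answer: 2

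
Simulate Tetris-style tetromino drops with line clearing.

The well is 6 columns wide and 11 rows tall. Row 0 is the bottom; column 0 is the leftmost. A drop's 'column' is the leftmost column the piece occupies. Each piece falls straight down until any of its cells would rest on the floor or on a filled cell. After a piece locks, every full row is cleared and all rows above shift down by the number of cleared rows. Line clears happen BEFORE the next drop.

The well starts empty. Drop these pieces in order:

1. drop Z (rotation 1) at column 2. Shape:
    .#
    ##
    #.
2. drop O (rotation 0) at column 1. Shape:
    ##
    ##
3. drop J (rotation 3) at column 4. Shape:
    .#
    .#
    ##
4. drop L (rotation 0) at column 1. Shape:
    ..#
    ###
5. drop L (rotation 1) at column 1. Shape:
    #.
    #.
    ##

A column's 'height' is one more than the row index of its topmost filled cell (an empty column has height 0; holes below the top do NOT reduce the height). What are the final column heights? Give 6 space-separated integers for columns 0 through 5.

Answer: 0 8 6 6 1 3

Derivation:
Drop 1: Z rot1 at col 2 lands with bottom-row=0; cleared 0 line(s) (total 0); column heights now [0 0 2 3 0 0], max=3
Drop 2: O rot0 at col 1 lands with bottom-row=2; cleared 0 line(s) (total 0); column heights now [0 4 4 3 0 0], max=4
Drop 3: J rot3 at col 4 lands with bottom-row=0; cleared 0 line(s) (total 0); column heights now [0 4 4 3 1 3], max=4
Drop 4: L rot0 at col 1 lands with bottom-row=4; cleared 0 line(s) (total 0); column heights now [0 5 5 6 1 3], max=6
Drop 5: L rot1 at col 1 lands with bottom-row=5; cleared 0 line(s) (total 0); column heights now [0 8 6 6 1 3], max=8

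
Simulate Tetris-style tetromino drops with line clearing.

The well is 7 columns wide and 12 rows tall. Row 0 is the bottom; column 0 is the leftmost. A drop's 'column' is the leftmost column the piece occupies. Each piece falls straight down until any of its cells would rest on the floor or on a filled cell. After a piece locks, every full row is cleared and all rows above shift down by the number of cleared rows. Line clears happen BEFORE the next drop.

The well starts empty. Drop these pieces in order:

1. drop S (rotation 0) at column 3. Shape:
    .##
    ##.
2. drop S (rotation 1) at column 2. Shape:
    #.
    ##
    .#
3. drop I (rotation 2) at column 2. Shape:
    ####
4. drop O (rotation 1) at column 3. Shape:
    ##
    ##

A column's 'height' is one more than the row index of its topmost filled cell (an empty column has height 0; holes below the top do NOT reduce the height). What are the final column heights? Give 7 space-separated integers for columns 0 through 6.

Answer: 0 0 5 7 7 5 0

Derivation:
Drop 1: S rot0 at col 3 lands with bottom-row=0; cleared 0 line(s) (total 0); column heights now [0 0 0 1 2 2 0], max=2
Drop 2: S rot1 at col 2 lands with bottom-row=1; cleared 0 line(s) (total 0); column heights now [0 0 4 3 2 2 0], max=4
Drop 3: I rot2 at col 2 lands with bottom-row=4; cleared 0 line(s) (total 0); column heights now [0 0 5 5 5 5 0], max=5
Drop 4: O rot1 at col 3 lands with bottom-row=5; cleared 0 line(s) (total 0); column heights now [0 0 5 7 7 5 0], max=7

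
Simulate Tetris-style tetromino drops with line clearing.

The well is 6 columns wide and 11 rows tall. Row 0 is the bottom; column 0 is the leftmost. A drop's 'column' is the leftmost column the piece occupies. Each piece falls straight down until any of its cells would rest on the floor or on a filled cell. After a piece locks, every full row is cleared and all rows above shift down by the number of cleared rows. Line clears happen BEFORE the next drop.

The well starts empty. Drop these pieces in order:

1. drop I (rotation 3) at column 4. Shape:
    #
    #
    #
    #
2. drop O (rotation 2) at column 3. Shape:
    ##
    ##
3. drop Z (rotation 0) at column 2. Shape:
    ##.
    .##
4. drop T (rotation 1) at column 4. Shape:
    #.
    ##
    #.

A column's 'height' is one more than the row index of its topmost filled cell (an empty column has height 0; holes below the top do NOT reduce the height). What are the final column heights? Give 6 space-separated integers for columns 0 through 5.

Drop 1: I rot3 at col 4 lands with bottom-row=0; cleared 0 line(s) (total 0); column heights now [0 0 0 0 4 0], max=4
Drop 2: O rot2 at col 3 lands with bottom-row=4; cleared 0 line(s) (total 0); column heights now [0 0 0 6 6 0], max=6
Drop 3: Z rot0 at col 2 lands with bottom-row=6; cleared 0 line(s) (total 0); column heights now [0 0 8 8 7 0], max=8
Drop 4: T rot1 at col 4 lands with bottom-row=7; cleared 0 line(s) (total 0); column heights now [0 0 8 8 10 9], max=10

Answer: 0 0 8 8 10 9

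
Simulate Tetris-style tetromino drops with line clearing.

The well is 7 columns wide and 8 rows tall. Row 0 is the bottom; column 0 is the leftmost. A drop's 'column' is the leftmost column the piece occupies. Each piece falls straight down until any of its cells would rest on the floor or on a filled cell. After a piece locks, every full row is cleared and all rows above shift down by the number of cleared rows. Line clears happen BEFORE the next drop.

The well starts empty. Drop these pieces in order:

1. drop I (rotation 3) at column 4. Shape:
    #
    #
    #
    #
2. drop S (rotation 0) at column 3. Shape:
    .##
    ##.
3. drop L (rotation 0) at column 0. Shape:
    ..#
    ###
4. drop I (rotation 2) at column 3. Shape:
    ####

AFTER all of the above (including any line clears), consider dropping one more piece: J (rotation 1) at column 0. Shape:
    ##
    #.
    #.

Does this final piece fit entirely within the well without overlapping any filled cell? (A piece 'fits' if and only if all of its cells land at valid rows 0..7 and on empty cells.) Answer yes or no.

Drop 1: I rot3 at col 4 lands with bottom-row=0; cleared 0 line(s) (total 0); column heights now [0 0 0 0 4 0 0], max=4
Drop 2: S rot0 at col 3 lands with bottom-row=4; cleared 0 line(s) (total 0); column heights now [0 0 0 5 6 6 0], max=6
Drop 3: L rot0 at col 0 lands with bottom-row=0; cleared 0 line(s) (total 0); column heights now [1 1 2 5 6 6 0], max=6
Drop 4: I rot2 at col 3 lands with bottom-row=6; cleared 0 line(s) (total 0); column heights now [1 1 2 7 7 7 7], max=7
Test piece J rot1 at col 0 (width 2): heights before test = [1 1 2 7 7 7 7]; fits = True

Answer: yes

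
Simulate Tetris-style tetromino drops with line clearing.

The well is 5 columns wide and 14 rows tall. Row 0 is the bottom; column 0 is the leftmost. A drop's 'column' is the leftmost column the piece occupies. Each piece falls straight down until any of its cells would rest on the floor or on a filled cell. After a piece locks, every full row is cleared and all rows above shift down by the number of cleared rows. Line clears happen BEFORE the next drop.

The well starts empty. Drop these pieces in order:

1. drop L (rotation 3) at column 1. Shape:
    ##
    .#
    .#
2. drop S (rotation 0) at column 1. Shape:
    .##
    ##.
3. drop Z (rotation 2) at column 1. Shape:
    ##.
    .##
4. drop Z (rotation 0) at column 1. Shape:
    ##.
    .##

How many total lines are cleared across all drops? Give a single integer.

Answer: 0

Derivation:
Drop 1: L rot3 at col 1 lands with bottom-row=0; cleared 0 line(s) (total 0); column heights now [0 3 3 0 0], max=3
Drop 2: S rot0 at col 1 lands with bottom-row=3; cleared 0 line(s) (total 0); column heights now [0 4 5 5 0], max=5
Drop 3: Z rot2 at col 1 lands with bottom-row=5; cleared 0 line(s) (total 0); column heights now [0 7 7 6 0], max=7
Drop 4: Z rot0 at col 1 lands with bottom-row=7; cleared 0 line(s) (total 0); column heights now [0 9 9 8 0], max=9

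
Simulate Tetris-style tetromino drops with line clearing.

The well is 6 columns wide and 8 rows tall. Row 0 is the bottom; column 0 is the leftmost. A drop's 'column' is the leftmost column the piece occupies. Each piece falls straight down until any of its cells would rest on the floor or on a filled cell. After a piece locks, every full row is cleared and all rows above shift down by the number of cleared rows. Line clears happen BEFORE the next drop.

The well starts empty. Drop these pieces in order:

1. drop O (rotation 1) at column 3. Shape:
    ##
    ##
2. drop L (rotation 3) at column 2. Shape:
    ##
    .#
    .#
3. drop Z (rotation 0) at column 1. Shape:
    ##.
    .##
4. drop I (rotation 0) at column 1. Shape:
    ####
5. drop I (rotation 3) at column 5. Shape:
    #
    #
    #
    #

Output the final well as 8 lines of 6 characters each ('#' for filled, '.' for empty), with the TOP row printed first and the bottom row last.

Drop 1: O rot1 at col 3 lands with bottom-row=0; cleared 0 line(s) (total 0); column heights now [0 0 0 2 2 0], max=2
Drop 2: L rot3 at col 2 lands with bottom-row=2; cleared 0 line(s) (total 0); column heights now [0 0 5 5 2 0], max=5
Drop 3: Z rot0 at col 1 lands with bottom-row=5; cleared 0 line(s) (total 0); column heights now [0 7 7 6 2 0], max=7
Drop 4: I rot0 at col 1 lands with bottom-row=7; cleared 0 line(s) (total 0); column heights now [0 8 8 8 8 0], max=8
Drop 5: I rot3 at col 5 lands with bottom-row=0; cleared 0 line(s) (total 0); column heights now [0 8 8 8 8 4], max=8

Answer: .####.
.##...
..##..
..##..
...#.#
...#.#
...###
...###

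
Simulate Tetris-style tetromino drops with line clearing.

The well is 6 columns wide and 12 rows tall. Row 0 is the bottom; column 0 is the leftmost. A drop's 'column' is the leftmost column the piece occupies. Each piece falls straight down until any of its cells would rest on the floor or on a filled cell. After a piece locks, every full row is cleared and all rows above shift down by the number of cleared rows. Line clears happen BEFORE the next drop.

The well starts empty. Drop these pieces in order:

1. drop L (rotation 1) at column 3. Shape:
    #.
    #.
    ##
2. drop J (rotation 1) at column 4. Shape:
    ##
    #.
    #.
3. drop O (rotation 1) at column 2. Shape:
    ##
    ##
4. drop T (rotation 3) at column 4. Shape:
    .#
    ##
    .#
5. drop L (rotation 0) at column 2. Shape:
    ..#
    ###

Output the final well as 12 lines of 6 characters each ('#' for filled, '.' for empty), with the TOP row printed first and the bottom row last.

Drop 1: L rot1 at col 3 lands with bottom-row=0; cleared 0 line(s) (total 0); column heights now [0 0 0 3 1 0], max=3
Drop 2: J rot1 at col 4 lands with bottom-row=1; cleared 0 line(s) (total 0); column heights now [0 0 0 3 4 4], max=4
Drop 3: O rot1 at col 2 lands with bottom-row=3; cleared 0 line(s) (total 0); column heights now [0 0 5 5 4 4], max=5
Drop 4: T rot3 at col 4 lands with bottom-row=4; cleared 0 line(s) (total 0); column heights now [0 0 5 5 6 7], max=7
Drop 5: L rot0 at col 2 lands with bottom-row=6; cleared 0 line(s) (total 0); column heights now [0 0 7 7 8 7], max=8

Answer: ......
......
......
......
....#.
..####
....##
..##.#
..####
...##.
...##.
...##.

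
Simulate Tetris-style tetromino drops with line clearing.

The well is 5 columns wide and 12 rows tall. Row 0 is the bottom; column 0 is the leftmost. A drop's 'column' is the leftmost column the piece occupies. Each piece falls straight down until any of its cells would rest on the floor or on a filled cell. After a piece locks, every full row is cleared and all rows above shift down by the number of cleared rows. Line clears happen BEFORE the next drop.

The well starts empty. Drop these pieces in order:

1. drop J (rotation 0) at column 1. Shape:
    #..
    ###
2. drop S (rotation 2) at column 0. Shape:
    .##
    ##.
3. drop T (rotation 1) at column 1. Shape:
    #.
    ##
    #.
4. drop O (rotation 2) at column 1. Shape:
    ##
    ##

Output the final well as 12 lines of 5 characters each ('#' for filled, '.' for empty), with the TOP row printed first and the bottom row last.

Answer: .....
.....
.....
.##..
.##..
.#...
.##..
.#...
.##..
##...
.#...
.###.

Derivation:
Drop 1: J rot0 at col 1 lands with bottom-row=0; cleared 0 line(s) (total 0); column heights now [0 2 1 1 0], max=2
Drop 2: S rot2 at col 0 lands with bottom-row=2; cleared 0 line(s) (total 0); column heights now [3 4 4 1 0], max=4
Drop 3: T rot1 at col 1 lands with bottom-row=4; cleared 0 line(s) (total 0); column heights now [3 7 6 1 0], max=7
Drop 4: O rot2 at col 1 lands with bottom-row=7; cleared 0 line(s) (total 0); column heights now [3 9 9 1 0], max=9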